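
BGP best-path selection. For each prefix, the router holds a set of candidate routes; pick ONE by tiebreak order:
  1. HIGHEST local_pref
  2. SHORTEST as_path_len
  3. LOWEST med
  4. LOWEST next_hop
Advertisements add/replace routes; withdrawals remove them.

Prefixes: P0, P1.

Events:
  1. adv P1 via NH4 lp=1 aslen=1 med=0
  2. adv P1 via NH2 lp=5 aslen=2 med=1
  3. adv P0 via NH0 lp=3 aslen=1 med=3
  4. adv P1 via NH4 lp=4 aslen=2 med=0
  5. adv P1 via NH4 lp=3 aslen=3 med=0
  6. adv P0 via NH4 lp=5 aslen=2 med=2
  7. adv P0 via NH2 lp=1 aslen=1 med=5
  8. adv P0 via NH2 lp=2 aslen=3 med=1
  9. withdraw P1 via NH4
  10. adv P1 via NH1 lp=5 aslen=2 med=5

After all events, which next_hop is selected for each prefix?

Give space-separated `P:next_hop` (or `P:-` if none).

Op 1: best P0=- P1=NH4
Op 2: best P0=- P1=NH2
Op 3: best P0=NH0 P1=NH2
Op 4: best P0=NH0 P1=NH2
Op 5: best P0=NH0 P1=NH2
Op 6: best P0=NH4 P1=NH2
Op 7: best P0=NH4 P1=NH2
Op 8: best P0=NH4 P1=NH2
Op 9: best P0=NH4 P1=NH2
Op 10: best P0=NH4 P1=NH2

Answer: P0:NH4 P1:NH2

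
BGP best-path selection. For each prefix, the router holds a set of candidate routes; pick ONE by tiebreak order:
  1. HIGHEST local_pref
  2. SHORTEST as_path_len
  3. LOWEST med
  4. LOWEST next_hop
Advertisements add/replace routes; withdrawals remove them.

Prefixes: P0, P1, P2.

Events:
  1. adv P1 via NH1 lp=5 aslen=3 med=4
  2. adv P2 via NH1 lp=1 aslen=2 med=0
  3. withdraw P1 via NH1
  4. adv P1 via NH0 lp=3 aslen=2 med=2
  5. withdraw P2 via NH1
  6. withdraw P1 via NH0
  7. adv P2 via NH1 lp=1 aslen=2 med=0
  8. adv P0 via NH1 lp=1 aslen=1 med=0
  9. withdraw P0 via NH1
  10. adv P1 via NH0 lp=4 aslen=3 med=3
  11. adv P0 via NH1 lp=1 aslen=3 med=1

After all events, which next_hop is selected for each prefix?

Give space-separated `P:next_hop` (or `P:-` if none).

Op 1: best P0=- P1=NH1 P2=-
Op 2: best P0=- P1=NH1 P2=NH1
Op 3: best P0=- P1=- P2=NH1
Op 4: best P0=- P1=NH0 P2=NH1
Op 5: best P0=- P1=NH0 P2=-
Op 6: best P0=- P1=- P2=-
Op 7: best P0=- P1=- P2=NH1
Op 8: best P0=NH1 P1=- P2=NH1
Op 9: best P0=- P1=- P2=NH1
Op 10: best P0=- P1=NH0 P2=NH1
Op 11: best P0=NH1 P1=NH0 P2=NH1

Answer: P0:NH1 P1:NH0 P2:NH1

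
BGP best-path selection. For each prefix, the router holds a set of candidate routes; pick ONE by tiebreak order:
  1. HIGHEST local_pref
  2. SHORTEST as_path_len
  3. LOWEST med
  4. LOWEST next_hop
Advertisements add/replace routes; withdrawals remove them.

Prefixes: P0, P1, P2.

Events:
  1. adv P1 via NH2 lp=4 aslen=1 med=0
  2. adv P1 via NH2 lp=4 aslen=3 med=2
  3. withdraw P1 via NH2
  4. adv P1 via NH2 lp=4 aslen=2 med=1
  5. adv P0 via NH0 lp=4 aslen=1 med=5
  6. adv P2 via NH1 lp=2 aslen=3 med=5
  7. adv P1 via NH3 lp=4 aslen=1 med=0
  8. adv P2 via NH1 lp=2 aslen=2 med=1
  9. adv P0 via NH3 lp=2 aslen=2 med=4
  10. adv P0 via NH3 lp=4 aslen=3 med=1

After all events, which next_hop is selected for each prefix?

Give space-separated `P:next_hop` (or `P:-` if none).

Answer: P0:NH0 P1:NH3 P2:NH1

Derivation:
Op 1: best P0=- P1=NH2 P2=-
Op 2: best P0=- P1=NH2 P2=-
Op 3: best P0=- P1=- P2=-
Op 4: best P0=- P1=NH2 P2=-
Op 5: best P0=NH0 P1=NH2 P2=-
Op 6: best P0=NH0 P1=NH2 P2=NH1
Op 7: best P0=NH0 P1=NH3 P2=NH1
Op 8: best P0=NH0 P1=NH3 P2=NH1
Op 9: best P0=NH0 P1=NH3 P2=NH1
Op 10: best P0=NH0 P1=NH3 P2=NH1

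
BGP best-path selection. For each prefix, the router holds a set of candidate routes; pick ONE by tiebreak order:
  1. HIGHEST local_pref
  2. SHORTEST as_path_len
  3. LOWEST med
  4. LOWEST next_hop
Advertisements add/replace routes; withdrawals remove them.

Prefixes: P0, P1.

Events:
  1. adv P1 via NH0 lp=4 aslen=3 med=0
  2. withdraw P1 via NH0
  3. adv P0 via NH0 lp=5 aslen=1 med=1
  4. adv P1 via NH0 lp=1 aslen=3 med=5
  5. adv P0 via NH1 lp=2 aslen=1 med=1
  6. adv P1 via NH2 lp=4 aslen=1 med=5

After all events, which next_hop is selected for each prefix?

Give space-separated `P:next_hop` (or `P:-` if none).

Answer: P0:NH0 P1:NH2

Derivation:
Op 1: best P0=- P1=NH0
Op 2: best P0=- P1=-
Op 3: best P0=NH0 P1=-
Op 4: best P0=NH0 P1=NH0
Op 5: best P0=NH0 P1=NH0
Op 6: best P0=NH0 P1=NH2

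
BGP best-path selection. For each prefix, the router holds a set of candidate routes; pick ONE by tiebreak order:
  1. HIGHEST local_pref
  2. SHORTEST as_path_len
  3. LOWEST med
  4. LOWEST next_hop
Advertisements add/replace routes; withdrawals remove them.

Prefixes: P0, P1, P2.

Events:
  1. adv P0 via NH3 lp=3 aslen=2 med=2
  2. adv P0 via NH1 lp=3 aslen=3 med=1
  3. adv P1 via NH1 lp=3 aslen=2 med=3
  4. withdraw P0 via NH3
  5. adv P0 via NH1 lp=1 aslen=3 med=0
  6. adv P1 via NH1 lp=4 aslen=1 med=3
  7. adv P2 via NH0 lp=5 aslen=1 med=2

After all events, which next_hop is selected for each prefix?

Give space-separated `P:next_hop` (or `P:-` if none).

Op 1: best P0=NH3 P1=- P2=-
Op 2: best P0=NH3 P1=- P2=-
Op 3: best P0=NH3 P1=NH1 P2=-
Op 4: best P0=NH1 P1=NH1 P2=-
Op 5: best P0=NH1 P1=NH1 P2=-
Op 6: best P0=NH1 P1=NH1 P2=-
Op 7: best P0=NH1 P1=NH1 P2=NH0

Answer: P0:NH1 P1:NH1 P2:NH0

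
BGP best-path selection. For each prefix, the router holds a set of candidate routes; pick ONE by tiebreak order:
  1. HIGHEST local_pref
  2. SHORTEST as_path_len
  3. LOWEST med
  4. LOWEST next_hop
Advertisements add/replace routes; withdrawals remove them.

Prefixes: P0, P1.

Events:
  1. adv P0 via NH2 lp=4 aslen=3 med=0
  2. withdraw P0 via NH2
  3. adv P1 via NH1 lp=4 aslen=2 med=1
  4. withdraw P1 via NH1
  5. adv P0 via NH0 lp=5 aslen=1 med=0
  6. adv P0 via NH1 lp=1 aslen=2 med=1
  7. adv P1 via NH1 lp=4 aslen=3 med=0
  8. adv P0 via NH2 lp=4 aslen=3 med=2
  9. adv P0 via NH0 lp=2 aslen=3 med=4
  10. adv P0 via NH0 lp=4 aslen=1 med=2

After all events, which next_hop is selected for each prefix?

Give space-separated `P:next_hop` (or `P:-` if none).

Op 1: best P0=NH2 P1=-
Op 2: best P0=- P1=-
Op 3: best P0=- P1=NH1
Op 4: best P0=- P1=-
Op 5: best P0=NH0 P1=-
Op 6: best P0=NH0 P1=-
Op 7: best P0=NH0 P1=NH1
Op 8: best P0=NH0 P1=NH1
Op 9: best P0=NH2 P1=NH1
Op 10: best P0=NH0 P1=NH1

Answer: P0:NH0 P1:NH1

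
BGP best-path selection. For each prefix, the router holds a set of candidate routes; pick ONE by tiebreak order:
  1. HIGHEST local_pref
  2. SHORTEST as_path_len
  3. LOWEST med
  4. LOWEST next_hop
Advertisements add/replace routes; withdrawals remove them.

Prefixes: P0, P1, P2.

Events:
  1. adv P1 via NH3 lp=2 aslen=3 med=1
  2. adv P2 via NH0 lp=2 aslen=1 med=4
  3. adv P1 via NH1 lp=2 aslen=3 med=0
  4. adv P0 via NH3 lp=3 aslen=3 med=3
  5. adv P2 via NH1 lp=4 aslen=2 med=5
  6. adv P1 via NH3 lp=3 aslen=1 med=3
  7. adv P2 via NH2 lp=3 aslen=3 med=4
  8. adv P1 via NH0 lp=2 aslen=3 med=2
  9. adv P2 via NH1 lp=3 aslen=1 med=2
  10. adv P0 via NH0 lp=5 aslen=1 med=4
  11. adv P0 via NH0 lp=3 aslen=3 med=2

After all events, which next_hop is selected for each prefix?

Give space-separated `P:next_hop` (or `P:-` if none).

Op 1: best P0=- P1=NH3 P2=-
Op 2: best P0=- P1=NH3 P2=NH0
Op 3: best P0=- P1=NH1 P2=NH0
Op 4: best P0=NH3 P1=NH1 P2=NH0
Op 5: best P0=NH3 P1=NH1 P2=NH1
Op 6: best P0=NH3 P1=NH3 P2=NH1
Op 7: best P0=NH3 P1=NH3 P2=NH1
Op 8: best P0=NH3 P1=NH3 P2=NH1
Op 9: best P0=NH3 P1=NH3 P2=NH1
Op 10: best P0=NH0 P1=NH3 P2=NH1
Op 11: best P0=NH0 P1=NH3 P2=NH1

Answer: P0:NH0 P1:NH3 P2:NH1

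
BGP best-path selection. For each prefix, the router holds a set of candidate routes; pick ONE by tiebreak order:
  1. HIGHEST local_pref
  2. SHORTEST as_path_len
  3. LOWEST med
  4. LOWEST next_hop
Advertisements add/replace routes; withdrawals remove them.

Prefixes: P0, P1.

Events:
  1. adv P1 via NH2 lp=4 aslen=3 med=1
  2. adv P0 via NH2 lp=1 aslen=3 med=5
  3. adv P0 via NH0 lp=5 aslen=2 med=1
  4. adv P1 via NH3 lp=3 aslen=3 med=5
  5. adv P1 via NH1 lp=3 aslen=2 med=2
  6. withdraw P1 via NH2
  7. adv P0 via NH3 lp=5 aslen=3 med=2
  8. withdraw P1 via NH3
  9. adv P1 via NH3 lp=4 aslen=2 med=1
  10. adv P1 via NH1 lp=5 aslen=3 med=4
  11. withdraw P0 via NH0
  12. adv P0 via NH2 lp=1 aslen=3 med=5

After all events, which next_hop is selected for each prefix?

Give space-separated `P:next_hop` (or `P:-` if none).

Op 1: best P0=- P1=NH2
Op 2: best P0=NH2 P1=NH2
Op 3: best P0=NH0 P1=NH2
Op 4: best P0=NH0 P1=NH2
Op 5: best P0=NH0 P1=NH2
Op 6: best P0=NH0 P1=NH1
Op 7: best P0=NH0 P1=NH1
Op 8: best P0=NH0 P1=NH1
Op 9: best P0=NH0 P1=NH3
Op 10: best P0=NH0 P1=NH1
Op 11: best P0=NH3 P1=NH1
Op 12: best P0=NH3 P1=NH1

Answer: P0:NH3 P1:NH1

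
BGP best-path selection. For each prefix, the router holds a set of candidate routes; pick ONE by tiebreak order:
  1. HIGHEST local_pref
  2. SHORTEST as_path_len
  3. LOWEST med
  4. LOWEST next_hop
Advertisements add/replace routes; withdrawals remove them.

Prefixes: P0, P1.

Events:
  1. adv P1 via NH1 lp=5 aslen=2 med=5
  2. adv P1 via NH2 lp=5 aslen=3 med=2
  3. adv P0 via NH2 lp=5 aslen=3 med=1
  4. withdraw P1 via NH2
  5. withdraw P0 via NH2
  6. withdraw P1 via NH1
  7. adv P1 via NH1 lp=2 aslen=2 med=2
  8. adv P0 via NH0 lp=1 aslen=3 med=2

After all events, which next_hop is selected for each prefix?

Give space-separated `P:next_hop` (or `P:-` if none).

Op 1: best P0=- P1=NH1
Op 2: best P0=- P1=NH1
Op 3: best P0=NH2 P1=NH1
Op 4: best P0=NH2 P1=NH1
Op 5: best P0=- P1=NH1
Op 6: best P0=- P1=-
Op 7: best P0=- P1=NH1
Op 8: best P0=NH0 P1=NH1

Answer: P0:NH0 P1:NH1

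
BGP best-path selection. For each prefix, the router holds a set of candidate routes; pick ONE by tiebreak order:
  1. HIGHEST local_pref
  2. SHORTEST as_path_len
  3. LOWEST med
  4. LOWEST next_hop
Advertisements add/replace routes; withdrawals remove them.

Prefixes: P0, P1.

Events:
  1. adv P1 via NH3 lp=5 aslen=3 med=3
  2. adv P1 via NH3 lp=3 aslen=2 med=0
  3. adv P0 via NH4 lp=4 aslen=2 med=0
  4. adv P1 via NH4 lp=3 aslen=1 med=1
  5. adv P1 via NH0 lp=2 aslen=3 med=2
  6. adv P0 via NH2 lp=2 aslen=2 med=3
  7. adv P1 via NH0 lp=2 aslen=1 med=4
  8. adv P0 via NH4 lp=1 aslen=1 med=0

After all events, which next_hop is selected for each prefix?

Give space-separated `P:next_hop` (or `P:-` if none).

Answer: P0:NH2 P1:NH4

Derivation:
Op 1: best P0=- P1=NH3
Op 2: best P0=- P1=NH3
Op 3: best P0=NH4 P1=NH3
Op 4: best P0=NH4 P1=NH4
Op 5: best P0=NH4 P1=NH4
Op 6: best P0=NH4 P1=NH4
Op 7: best P0=NH4 P1=NH4
Op 8: best P0=NH2 P1=NH4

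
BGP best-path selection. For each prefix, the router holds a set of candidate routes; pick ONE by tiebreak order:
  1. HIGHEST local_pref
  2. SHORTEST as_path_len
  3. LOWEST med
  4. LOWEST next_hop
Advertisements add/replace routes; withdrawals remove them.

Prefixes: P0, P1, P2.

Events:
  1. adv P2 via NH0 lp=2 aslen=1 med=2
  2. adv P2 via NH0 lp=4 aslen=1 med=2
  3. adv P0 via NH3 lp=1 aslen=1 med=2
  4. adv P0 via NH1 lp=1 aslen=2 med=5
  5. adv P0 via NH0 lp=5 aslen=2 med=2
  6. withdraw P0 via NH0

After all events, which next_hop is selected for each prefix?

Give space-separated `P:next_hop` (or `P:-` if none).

Answer: P0:NH3 P1:- P2:NH0

Derivation:
Op 1: best P0=- P1=- P2=NH0
Op 2: best P0=- P1=- P2=NH0
Op 3: best P0=NH3 P1=- P2=NH0
Op 4: best P0=NH3 P1=- P2=NH0
Op 5: best P0=NH0 P1=- P2=NH0
Op 6: best P0=NH3 P1=- P2=NH0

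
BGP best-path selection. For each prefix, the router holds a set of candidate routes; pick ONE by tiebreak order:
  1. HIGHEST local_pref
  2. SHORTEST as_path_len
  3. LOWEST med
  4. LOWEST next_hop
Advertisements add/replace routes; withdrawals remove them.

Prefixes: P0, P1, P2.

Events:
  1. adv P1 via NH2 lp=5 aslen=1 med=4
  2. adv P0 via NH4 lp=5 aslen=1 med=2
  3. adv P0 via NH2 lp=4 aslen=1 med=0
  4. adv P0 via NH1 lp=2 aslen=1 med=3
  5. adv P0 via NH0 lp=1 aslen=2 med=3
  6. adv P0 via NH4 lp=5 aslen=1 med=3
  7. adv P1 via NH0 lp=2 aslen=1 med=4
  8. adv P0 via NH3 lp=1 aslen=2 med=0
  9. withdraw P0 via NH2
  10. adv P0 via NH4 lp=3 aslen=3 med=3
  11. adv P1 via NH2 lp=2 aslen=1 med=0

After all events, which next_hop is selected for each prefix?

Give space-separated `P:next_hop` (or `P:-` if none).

Op 1: best P0=- P1=NH2 P2=-
Op 2: best P0=NH4 P1=NH2 P2=-
Op 3: best P0=NH4 P1=NH2 P2=-
Op 4: best P0=NH4 P1=NH2 P2=-
Op 5: best P0=NH4 P1=NH2 P2=-
Op 6: best P0=NH4 P1=NH2 P2=-
Op 7: best P0=NH4 P1=NH2 P2=-
Op 8: best P0=NH4 P1=NH2 P2=-
Op 9: best P0=NH4 P1=NH2 P2=-
Op 10: best P0=NH4 P1=NH2 P2=-
Op 11: best P0=NH4 P1=NH2 P2=-

Answer: P0:NH4 P1:NH2 P2:-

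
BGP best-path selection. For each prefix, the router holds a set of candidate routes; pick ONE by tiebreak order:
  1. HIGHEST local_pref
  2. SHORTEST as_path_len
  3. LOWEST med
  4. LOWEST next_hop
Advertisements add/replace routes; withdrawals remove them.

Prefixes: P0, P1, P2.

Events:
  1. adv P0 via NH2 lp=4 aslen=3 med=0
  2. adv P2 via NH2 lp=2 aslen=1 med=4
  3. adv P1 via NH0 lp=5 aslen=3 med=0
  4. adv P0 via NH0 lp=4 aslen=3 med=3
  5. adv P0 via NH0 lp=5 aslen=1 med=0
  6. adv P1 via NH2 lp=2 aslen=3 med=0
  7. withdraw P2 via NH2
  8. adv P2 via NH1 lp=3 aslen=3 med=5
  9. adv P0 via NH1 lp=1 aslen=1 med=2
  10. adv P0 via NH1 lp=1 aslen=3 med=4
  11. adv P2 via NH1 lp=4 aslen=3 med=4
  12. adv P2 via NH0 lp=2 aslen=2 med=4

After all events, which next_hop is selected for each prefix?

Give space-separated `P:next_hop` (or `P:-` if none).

Answer: P0:NH0 P1:NH0 P2:NH1

Derivation:
Op 1: best P0=NH2 P1=- P2=-
Op 2: best P0=NH2 P1=- P2=NH2
Op 3: best P0=NH2 P1=NH0 P2=NH2
Op 4: best P0=NH2 P1=NH0 P2=NH2
Op 5: best P0=NH0 P1=NH0 P2=NH2
Op 6: best P0=NH0 P1=NH0 P2=NH2
Op 7: best P0=NH0 P1=NH0 P2=-
Op 8: best P0=NH0 P1=NH0 P2=NH1
Op 9: best P0=NH0 P1=NH0 P2=NH1
Op 10: best P0=NH0 P1=NH0 P2=NH1
Op 11: best P0=NH0 P1=NH0 P2=NH1
Op 12: best P0=NH0 P1=NH0 P2=NH1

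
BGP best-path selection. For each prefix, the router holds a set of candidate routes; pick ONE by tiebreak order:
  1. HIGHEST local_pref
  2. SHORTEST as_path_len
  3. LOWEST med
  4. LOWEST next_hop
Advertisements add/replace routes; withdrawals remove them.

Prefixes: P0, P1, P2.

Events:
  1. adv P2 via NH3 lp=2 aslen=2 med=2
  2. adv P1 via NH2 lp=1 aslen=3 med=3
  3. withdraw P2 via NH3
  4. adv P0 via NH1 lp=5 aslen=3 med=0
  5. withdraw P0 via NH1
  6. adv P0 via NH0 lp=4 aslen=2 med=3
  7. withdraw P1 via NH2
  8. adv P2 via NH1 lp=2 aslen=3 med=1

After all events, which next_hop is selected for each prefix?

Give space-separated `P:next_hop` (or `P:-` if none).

Answer: P0:NH0 P1:- P2:NH1

Derivation:
Op 1: best P0=- P1=- P2=NH3
Op 2: best P0=- P1=NH2 P2=NH3
Op 3: best P0=- P1=NH2 P2=-
Op 4: best P0=NH1 P1=NH2 P2=-
Op 5: best P0=- P1=NH2 P2=-
Op 6: best P0=NH0 P1=NH2 P2=-
Op 7: best P0=NH0 P1=- P2=-
Op 8: best P0=NH0 P1=- P2=NH1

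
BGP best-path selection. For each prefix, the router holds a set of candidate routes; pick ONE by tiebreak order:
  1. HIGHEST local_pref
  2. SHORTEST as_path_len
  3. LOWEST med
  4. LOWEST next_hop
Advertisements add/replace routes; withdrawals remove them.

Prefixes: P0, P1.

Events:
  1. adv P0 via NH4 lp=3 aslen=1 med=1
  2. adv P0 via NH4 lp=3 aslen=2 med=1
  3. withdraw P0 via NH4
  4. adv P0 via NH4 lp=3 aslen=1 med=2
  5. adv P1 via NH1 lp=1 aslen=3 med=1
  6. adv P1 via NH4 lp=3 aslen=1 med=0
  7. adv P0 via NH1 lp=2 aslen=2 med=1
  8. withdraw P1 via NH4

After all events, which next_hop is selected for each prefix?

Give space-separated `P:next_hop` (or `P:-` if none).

Op 1: best P0=NH4 P1=-
Op 2: best P0=NH4 P1=-
Op 3: best P0=- P1=-
Op 4: best P0=NH4 P1=-
Op 5: best P0=NH4 P1=NH1
Op 6: best P0=NH4 P1=NH4
Op 7: best P0=NH4 P1=NH4
Op 8: best P0=NH4 P1=NH1

Answer: P0:NH4 P1:NH1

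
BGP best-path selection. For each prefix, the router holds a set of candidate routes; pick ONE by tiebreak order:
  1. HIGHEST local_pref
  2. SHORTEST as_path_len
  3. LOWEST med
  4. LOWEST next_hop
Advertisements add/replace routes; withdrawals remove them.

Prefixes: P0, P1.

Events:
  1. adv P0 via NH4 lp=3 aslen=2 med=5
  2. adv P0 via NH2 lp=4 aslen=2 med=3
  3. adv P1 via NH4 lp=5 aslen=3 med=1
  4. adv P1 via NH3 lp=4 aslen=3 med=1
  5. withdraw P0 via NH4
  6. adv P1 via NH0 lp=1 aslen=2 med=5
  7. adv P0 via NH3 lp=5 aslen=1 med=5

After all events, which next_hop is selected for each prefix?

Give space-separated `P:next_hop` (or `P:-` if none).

Op 1: best P0=NH4 P1=-
Op 2: best P0=NH2 P1=-
Op 3: best P0=NH2 P1=NH4
Op 4: best P0=NH2 P1=NH4
Op 5: best P0=NH2 P1=NH4
Op 6: best P0=NH2 P1=NH4
Op 7: best P0=NH3 P1=NH4

Answer: P0:NH3 P1:NH4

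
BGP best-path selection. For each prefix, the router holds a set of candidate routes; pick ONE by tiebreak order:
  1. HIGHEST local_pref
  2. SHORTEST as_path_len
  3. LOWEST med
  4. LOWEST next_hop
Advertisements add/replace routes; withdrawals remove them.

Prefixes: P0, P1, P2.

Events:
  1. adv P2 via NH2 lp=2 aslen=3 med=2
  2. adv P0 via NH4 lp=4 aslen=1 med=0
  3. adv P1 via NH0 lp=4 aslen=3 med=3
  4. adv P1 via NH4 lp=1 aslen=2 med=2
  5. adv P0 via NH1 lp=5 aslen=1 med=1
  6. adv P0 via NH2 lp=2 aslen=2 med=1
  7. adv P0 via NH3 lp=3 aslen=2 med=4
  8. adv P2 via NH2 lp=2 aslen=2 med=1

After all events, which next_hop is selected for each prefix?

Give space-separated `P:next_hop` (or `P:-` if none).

Op 1: best P0=- P1=- P2=NH2
Op 2: best P0=NH4 P1=- P2=NH2
Op 3: best P0=NH4 P1=NH0 P2=NH2
Op 4: best P0=NH4 P1=NH0 P2=NH2
Op 5: best P0=NH1 P1=NH0 P2=NH2
Op 6: best P0=NH1 P1=NH0 P2=NH2
Op 7: best P0=NH1 P1=NH0 P2=NH2
Op 8: best P0=NH1 P1=NH0 P2=NH2

Answer: P0:NH1 P1:NH0 P2:NH2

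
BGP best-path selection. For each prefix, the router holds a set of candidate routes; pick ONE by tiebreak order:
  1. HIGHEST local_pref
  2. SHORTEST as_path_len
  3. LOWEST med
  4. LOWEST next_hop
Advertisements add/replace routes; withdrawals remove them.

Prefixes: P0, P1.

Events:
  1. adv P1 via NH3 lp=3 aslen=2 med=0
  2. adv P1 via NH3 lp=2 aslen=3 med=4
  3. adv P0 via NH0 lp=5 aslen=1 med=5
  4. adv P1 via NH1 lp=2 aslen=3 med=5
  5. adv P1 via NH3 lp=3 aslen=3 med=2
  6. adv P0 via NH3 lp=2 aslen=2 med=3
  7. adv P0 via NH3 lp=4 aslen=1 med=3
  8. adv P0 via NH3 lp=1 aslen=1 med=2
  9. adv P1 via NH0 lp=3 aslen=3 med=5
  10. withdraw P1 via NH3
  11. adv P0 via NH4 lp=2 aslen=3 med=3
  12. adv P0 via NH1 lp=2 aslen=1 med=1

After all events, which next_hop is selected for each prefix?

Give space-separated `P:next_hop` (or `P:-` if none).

Op 1: best P0=- P1=NH3
Op 2: best P0=- P1=NH3
Op 3: best P0=NH0 P1=NH3
Op 4: best P0=NH0 P1=NH3
Op 5: best P0=NH0 P1=NH3
Op 6: best P0=NH0 P1=NH3
Op 7: best P0=NH0 P1=NH3
Op 8: best P0=NH0 P1=NH3
Op 9: best P0=NH0 P1=NH3
Op 10: best P0=NH0 P1=NH0
Op 11: best P0=NH0 P1=NH0
Op 12: best P0=NH0 P1=NH0

Answer: P0:NH0 P1:NH0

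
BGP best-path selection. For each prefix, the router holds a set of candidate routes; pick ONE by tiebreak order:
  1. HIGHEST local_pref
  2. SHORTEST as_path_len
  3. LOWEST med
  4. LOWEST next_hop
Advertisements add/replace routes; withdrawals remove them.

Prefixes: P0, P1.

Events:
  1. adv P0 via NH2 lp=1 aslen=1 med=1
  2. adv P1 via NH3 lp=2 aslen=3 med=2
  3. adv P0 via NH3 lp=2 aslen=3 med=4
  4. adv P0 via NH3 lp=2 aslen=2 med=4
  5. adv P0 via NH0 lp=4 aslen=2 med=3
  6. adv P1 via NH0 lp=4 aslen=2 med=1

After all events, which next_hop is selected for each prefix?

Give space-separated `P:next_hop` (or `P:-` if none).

Answer: P0:NH0 P1:NH0

Derivation:
Op 1: best P0=NH2 P1=-
Op 2: best P0=NH2 P1=NH3
Op 3: best P0=NH3 P1=NH3
Op 4: best P0=NH3 P1=NH3
Op 5: best P0=NH0 P1=NH3
Op 6: best P0=NH0 P1=NH0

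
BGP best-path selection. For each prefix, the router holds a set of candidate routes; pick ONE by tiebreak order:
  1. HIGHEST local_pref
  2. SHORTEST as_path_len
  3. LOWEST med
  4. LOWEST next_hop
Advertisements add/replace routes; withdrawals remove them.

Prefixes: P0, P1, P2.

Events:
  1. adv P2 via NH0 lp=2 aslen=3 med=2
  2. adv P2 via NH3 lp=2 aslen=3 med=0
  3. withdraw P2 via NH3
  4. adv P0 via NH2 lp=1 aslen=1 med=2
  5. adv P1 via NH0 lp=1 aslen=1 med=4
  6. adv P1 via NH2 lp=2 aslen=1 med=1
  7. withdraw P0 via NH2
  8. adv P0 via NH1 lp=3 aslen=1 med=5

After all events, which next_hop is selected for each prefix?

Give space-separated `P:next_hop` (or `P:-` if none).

Answer: P0:NH1 P1:NH2 P2:NH0

Derivation:
Op 1: best P0=- P1=- P2=NH0
Op 2: best P0=- P1=- P2=NH3
Op 3: best P0=- P1=- P2=NH0
Op 4: best P0=NH2 P1=- P2=NH0
Op 5: best P0=NH2 P1=NH0 P2=NH0
Op 6: best P0=NH2 P1=NH2 P2=NH0
Op 7: best P0=- P1=NH2 P2=NH0
Op 8: best P0=NH1 P1=NH2 P2=NH0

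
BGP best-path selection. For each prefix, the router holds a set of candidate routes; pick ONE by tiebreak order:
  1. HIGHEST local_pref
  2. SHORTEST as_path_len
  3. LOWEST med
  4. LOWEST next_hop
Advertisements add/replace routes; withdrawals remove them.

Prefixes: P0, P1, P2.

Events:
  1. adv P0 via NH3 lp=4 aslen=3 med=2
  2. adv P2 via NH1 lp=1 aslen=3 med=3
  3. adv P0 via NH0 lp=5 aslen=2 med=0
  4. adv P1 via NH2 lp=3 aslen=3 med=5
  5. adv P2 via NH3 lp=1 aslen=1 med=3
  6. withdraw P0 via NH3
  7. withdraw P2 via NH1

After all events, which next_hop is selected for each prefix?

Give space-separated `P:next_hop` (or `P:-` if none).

Answer: P0:NH0 P1:NH2 P2:NH3

Derivation:
Op 1: best P0=NH3 P1=- P2=-
Op 2: best P0=NH3 P1=- P2=NH1
Op 3: best P0=NH0 P1=- P2=NH1
Op 4: best P0=NH0 P1=NH2 P2=NH1
Op 5: best P0=NH0 P1=NH2 P2=NH3
Op 6: best P0=NH0 P1=NH2 P2=NH3
Op 7: best P0=NH0 P1=NH2 P2=NH3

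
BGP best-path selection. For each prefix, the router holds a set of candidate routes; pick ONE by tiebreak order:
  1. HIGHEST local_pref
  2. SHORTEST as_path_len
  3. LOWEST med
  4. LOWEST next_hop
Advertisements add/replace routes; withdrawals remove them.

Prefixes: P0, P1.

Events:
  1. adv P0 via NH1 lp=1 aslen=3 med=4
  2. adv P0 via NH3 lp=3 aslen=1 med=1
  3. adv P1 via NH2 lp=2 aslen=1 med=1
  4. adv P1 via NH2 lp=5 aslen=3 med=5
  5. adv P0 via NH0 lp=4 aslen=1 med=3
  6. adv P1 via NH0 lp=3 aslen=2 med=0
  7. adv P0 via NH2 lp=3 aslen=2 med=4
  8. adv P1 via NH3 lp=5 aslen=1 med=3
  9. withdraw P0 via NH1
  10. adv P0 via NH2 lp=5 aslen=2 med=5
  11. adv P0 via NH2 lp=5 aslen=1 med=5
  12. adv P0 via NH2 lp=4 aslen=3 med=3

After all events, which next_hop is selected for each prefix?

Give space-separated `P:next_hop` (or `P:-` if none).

Op 1: best P0=NH1 P1=-
Op 2: best P0=NH3 P1=-
Op 3: best P0=NH3 P1=NH2
Op 4: best P0=NH3 P1=NH2
Op 5: best P0=NH0 P1=NH2
Op 6: best P0=NH0 P1=NH2
Op 7: best P0=NH0 P1=NH2
Op 8: best P0=NH0 P1=NH3
Op 9: best P0=NH0 P1=NH3
Op 10: best P0=NH2 P1=NH3
Op 11: best P0=NH2 P1=NH3
Op 12: best P0=NH0 P1=NH3

Answer: P0:NH0 P1:NH3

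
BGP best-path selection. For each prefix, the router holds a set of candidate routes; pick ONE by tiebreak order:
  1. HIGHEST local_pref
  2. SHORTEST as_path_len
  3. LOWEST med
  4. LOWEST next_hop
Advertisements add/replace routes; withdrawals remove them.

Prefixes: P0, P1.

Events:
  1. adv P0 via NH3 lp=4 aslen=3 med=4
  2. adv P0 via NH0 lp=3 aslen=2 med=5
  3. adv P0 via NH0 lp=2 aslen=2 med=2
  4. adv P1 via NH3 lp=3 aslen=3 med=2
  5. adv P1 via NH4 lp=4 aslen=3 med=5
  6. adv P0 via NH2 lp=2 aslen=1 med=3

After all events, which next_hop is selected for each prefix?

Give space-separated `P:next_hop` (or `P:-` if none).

Answer: P0:NH3 P1:NH4

Derivation:
Op 1: best P0=NH3 P1=-
Op 2: best P0=NH3 P1=-
Op 3: best P0=NH3 P1=-
Op 4: best P0=NH3 P1=NH3
Op 5: best P0=NH3 P1=NH4
Op 6: best P0=NH3 P1=NH4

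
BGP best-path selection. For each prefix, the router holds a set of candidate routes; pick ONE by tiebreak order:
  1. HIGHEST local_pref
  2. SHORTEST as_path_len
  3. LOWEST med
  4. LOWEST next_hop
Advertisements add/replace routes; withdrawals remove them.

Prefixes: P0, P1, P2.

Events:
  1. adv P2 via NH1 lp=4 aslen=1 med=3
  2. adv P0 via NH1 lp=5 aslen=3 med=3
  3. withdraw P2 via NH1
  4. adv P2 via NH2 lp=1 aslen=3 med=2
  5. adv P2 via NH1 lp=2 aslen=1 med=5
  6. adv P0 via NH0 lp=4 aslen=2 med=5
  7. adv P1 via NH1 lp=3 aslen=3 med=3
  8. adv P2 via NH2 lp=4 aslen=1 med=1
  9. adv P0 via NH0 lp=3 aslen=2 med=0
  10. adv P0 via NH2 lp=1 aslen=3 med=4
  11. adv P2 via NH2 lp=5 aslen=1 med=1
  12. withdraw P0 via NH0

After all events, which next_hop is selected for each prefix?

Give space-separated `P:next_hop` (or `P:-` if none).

Op 1: best P0=- P1=- P2=NH1
Op 2: best P0=NH1 P1=- P2=NH1
Op 3: best P0=NH1 P1=- P2=-
Op 4: best P0=NH1 P1=- P2=NH2
Op 5: best P0=NH1 P1=- P2=NH1
Op 6: best P0=NH1 P1=- P2=NH1
Op 7: best P0=NH1 P1=NH1 P2=NH1
Op 8: best P0=NH1 P1=NH1 P2=NH2
Op 9: best P0=NH1 P1=NH1 P2=NH2
Op 10: best P0=NH1 P1=NH1 P2=NH2
Op 11: best P0=NH1 P1=NH1 P2=NH2
Op 12: best P0=NH1 P1=NH1 P2=NH2

Answer: P0:NH1 P1:NH1 P2:NH2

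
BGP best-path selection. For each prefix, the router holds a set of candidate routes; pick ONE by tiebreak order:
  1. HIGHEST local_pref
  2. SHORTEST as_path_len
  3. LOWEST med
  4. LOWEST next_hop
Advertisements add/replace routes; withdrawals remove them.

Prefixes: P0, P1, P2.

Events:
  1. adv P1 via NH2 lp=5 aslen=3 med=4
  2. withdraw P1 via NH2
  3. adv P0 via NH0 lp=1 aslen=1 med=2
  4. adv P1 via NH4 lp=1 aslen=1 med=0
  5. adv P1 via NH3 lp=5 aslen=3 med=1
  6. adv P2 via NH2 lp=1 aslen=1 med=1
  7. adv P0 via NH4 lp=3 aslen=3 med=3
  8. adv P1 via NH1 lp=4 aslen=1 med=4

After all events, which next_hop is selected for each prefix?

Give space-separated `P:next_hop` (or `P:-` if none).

Op 1: best P0=- P1=NH2 P2=-
Op 2: best P0=- P1=- P2=-
Op 3: best P0=NH0 P1=- P2=-
Op 4: best P0=NH0 P1=NH4 P2=-
Op 5: best P0=NH0 P1=NH3 P2=-
Op 6: best P0=NH0 P1=NH3 P2=NH2
Op 7: best P0=NH4 P1=NH3 P2=NH2
Op 8: best P0=NH4 P1=NH3 P2=NH2

Answer: P0:NH4 P1:NH3 P2:NH2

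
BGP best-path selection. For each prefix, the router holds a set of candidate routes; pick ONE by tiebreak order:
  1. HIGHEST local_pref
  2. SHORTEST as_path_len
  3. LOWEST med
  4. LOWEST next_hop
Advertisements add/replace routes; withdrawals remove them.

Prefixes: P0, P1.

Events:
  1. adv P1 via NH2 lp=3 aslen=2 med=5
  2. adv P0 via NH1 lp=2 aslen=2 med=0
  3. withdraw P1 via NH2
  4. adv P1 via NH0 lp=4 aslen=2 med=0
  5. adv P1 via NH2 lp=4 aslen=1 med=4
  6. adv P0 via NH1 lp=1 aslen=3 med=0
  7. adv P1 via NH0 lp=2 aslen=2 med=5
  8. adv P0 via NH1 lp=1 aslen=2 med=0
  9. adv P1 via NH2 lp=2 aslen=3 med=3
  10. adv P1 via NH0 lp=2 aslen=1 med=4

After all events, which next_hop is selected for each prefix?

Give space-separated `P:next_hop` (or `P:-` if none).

Op 1: best P0=- P1=NH2
Op 2: best P0=NH1 P1=NH2
Op 3: best P0=NH1 P1=-
Op 4: best P0=NH1 P1=NH0
Op 5: best P0=NH1 P1=NH2
Op 6: best P0=NH1 P1=NH2
Op 7: best P0=NH1 P1=NH2
Op 8: best P0=NH1 P1=NH2
Op 9: best P0=NH1 P1=NH0
Op 10: best P0=NH1 P1=NH0

Answer: P0:NH1 P1:NH0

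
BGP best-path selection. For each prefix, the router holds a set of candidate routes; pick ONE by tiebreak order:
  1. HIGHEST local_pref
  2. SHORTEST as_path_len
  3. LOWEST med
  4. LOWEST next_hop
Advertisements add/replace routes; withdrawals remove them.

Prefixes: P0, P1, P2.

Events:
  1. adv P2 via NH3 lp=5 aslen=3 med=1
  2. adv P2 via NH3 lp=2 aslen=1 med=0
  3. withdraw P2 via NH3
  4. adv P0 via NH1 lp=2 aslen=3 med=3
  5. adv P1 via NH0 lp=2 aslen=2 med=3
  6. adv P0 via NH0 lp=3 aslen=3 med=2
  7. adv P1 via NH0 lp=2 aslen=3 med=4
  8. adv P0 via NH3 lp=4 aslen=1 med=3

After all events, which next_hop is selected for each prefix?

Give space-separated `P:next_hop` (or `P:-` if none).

Answer: P0:NH3 P1:NH0 P2:-

Derivation:
Op 1: best P0=- P1=- P2=NH3
Op 2: best P0=- P1=- P2=NH3
Op 3: best P0=- P1=- P2=-
Op 4: best P0=NH1 P1=- P2=-
Op 5: best P0=NH1 P1=NH0 P2=-
Op 6: best P0=NH0 P1=NH0 P2=-
Op 7: best P0=NH0 P1=NH0 P2=-
Op 8: best P0=NH3 P1=NH0 P2=-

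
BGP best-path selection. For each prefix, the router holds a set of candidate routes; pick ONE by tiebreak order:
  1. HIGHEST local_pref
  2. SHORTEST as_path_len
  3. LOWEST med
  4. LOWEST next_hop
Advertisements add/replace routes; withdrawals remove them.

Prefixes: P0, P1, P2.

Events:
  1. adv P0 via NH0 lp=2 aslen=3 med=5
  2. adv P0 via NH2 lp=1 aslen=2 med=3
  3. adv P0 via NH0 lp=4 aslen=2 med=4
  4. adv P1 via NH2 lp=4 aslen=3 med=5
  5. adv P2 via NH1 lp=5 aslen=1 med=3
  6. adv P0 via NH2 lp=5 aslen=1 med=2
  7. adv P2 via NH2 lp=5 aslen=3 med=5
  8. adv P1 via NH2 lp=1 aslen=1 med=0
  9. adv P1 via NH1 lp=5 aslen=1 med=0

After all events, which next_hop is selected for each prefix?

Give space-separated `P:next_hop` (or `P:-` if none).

Op 1: best P0=NH0 P1=- P2=-
Op 2: best P0=NH0 P1=- P2=-
Op 3: best P0=NH0 P1=- P2=-
Op 4: best P0=NH0 P1=NH2 P2=-
Op 5: best P0=NH0 P1=NH2 P2=NH1
Op 6: best P0=NH2 P1=NH2 P2=NH1
Op 7: best P0=NH2 P1=NH2 P2=NH1
Op 8: best P0=NH2 P1=NH2 P2=NH1
Op 9: best P0=NH2 P1=NH1 P2=NH1

Answer: P0:NH2 P1:NH1 P2:NH1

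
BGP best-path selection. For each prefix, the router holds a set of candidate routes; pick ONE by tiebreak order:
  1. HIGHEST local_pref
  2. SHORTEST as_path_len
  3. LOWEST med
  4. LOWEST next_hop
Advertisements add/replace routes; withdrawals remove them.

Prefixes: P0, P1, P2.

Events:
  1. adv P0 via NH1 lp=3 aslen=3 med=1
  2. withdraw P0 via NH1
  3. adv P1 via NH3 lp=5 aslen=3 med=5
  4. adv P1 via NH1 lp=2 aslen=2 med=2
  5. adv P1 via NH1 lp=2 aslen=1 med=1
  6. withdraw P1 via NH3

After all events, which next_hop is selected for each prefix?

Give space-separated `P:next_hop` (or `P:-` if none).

Answer: P0:- P1:NH1 P2:-

Derivation:
Op 1: best P0=NH1 P1=- P2=-
Op 2: best P0=- P1=- P2=-
Op 3: best P0=- P1=NH3 P2=-
Op 4: best P0=- P1=NH3 P2=-
Op 5: best P0=- P1=NH3 P2=-
Op 6: best P0=- P1=NH1 P2=-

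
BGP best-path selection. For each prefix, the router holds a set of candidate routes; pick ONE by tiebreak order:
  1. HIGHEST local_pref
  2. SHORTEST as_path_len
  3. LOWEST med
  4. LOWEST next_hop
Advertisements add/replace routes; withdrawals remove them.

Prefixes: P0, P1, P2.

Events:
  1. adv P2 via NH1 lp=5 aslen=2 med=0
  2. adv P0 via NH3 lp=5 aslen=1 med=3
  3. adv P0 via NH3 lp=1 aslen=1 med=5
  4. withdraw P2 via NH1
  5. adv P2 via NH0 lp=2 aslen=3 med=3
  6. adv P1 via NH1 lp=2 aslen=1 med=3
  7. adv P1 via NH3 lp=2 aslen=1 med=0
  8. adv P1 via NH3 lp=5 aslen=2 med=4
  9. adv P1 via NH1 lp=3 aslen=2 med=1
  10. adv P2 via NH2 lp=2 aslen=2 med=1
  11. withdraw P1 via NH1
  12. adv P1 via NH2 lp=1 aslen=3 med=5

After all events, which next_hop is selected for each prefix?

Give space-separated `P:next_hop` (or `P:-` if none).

Answer: P0:NH3 P1:NH3 P2:NH2

Derivation:
Op 1: best P0=- P1=- P2=NH1
Op 2: best P0=NH3 P1=- P2=NH1
Op 3: best P0=NH3 P1=- P2=NH1
Op 4: best P0=NH3 P1=- P2=-
Op 5: best P0=NH3 P1=- P2=NH0
Op 6: best P0=NH3 P1=NH1 P2=NH0
Op 7: best P0=NH3 P1=NH3 P2=NH0
Op 8: best P0=NH3 P1=NH3 P2=NH0
Op 9: best P0=NH3 P1=NH3 P2=NH0
Op 10: best P0=NH3 P1=NH3 P2=NH2
Op 11: best P0=NH3 P1=NH3 P2=NH2
Op 12: best P0=NH3 P1=NH3 P2=NH2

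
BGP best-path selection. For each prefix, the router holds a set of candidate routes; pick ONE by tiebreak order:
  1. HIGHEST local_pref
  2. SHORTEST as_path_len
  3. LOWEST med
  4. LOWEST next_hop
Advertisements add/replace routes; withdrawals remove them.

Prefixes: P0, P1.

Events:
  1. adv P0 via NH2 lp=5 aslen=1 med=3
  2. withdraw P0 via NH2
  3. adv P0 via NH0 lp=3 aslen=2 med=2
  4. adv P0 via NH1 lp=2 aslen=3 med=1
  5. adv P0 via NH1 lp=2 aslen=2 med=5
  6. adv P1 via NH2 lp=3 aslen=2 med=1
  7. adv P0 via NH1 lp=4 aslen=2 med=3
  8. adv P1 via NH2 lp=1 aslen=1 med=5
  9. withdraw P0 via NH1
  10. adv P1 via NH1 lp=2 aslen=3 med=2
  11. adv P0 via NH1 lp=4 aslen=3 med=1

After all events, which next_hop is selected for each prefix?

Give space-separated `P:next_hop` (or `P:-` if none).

Answer: P0:NH1 P1:NH1

Derivation:
Op 1: best P0=NH2 P1=-
Op 2: best P0=- P1=-
Op 3: best P0=NH0 P1=-
Op 4: best P0=NH0 P1=-
Op 5: best P0=NH0 P1=-
Op 6: best P0=NH0 P1=NH2
Op 7: best P0=NH1 P1=NH2
Op 8: best P0=NH1 P1=NH2
Op 9: best P0=NH0 P1=NH2
Op 10: best P0=NH0 P1=NH1
Op 11: best P0=NH1 P1=NH1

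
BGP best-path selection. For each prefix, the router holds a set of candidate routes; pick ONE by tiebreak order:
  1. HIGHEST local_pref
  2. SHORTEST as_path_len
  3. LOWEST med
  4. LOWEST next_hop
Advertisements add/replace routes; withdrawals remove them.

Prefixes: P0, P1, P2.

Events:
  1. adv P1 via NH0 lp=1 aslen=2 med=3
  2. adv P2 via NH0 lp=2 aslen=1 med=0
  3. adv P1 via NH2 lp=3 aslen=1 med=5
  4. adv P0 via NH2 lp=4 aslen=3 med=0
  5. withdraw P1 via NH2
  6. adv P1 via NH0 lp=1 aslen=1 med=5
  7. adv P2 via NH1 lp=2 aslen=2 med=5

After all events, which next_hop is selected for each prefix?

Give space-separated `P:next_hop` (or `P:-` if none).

Op 1: best P0=- P1=NH0 P2=-
Op 2: best P0=- P1=NH0 P2=NH0
Op 3: best P0=- P1=NH2 P2=NH0
Op 4: best P0=NH2 P1=NH2 P2=NH0
Op 5: best P0=NH2 P1=NH0 P2=NH0
Op 6: best P0=NH2 P1=NH0 P2=NH0
Op 7: best P0=NH2 P1=NH0 P2=NH0

Answer: P0:NH2 P1:NH0 P2:NH0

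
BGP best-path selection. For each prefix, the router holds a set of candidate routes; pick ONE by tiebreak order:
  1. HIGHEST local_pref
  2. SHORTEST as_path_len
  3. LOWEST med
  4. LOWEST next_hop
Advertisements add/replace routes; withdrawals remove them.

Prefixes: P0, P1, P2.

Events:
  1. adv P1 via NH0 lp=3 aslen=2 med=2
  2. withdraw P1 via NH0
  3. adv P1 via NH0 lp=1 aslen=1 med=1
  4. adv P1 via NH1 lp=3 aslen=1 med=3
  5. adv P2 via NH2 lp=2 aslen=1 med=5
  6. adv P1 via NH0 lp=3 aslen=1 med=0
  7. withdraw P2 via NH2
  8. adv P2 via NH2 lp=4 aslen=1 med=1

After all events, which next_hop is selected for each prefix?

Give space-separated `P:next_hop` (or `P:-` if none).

Answer: P0:- P1:NH0 P2:NH2

Derivation:
Op 1: best P0=- P1=NH0 P2=-
Op 2: best P0=- P1=- P2=-
Op 3: best P0=- P1=NH0 P2=-
Op 4: best P0=- P1=NH1 P2=-
Op 5: best P0=- P1=NH1 P2=NH2
Op 6: best P0=- P1=NH0 P2=NH2
Op 7: best P0=- P1=NH0 P2=-
Op 8: best P0=- P1=NH0 P2=NH2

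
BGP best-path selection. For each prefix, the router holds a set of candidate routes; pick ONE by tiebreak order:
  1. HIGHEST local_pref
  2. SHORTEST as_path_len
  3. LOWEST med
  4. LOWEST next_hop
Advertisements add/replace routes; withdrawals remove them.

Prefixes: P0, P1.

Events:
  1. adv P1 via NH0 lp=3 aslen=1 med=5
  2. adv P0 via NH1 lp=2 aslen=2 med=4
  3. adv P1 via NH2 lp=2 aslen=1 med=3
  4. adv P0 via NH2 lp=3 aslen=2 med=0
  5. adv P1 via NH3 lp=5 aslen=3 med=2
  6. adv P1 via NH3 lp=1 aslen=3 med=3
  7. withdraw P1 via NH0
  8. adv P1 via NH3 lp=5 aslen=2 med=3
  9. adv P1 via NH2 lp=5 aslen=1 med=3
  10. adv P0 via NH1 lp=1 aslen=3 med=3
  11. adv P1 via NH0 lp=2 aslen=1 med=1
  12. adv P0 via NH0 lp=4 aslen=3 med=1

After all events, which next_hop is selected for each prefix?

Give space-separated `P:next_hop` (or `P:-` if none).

Answer: P0:NH0 P1:NH2

Derivation:
Op 1: best P0=- P1=NH0
Op 2: best P0=NH1 P1=NH0
Op 3: best P0=NH1 P1=NH0
Op 4: best P0=NH2 P1=NH0
Op 5: best P0=NH2 P1=NH3
Op 6: best P0=NH2 P1=NH0
Op 7: best P0=NH2 P1=NH2
Op 8: best P0=NH2 P1=NH3
Op 9: best P0=NH2 P1=NH2
Op 10: best P0=NH2 P1=NH2
Op 11: best P0=NH2 P1=NH2
Op 12: best P0=NH0 P1=NH2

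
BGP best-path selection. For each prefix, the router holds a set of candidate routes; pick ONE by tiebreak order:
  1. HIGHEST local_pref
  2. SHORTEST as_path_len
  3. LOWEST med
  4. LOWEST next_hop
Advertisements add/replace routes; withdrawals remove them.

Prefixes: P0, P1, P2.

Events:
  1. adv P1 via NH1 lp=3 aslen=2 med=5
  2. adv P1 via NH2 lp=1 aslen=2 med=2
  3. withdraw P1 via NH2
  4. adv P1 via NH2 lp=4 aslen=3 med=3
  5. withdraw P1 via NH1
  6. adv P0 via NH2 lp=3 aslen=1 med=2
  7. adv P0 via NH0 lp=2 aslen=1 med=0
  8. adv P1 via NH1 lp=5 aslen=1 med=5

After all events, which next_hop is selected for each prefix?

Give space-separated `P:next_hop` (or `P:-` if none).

Answer: P0:NH2 P1:NH1 P2:-

Derivation:
Op 1: best P0=- P1=NH1 P2=-
Op 2: best P0=- P1=NH1 P2=-
Op 3: best P0=- P1=NH1 P2=-
Op 4: best P0=- P1=NH2 P2=-
Op 5: best P0=- P1=NH2 P2=-
Op 6: best P0=NH2 P1=NH2 P2=-
Op 7: best P0=NH2 P1=NH2 P2=-
Op 8: best P0=NH2 P1=NH1 P2=-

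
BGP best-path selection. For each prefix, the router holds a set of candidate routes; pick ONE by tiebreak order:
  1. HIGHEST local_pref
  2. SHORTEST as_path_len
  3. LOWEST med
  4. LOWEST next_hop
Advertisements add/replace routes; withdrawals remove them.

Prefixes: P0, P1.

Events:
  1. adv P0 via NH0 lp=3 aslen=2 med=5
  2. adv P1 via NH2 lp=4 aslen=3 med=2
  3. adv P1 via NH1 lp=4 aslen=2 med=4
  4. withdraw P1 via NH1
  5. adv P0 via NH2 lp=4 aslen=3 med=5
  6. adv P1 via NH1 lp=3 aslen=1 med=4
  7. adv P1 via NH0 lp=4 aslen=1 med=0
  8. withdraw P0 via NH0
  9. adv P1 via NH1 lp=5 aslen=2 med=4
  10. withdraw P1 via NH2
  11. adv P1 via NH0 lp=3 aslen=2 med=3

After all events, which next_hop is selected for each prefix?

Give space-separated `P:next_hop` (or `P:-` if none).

Answer: P0:NH2 P1:NH1

Derivation:
Op 1: best P0=NH0 P1=-
Op 2: best P0=NH0 P1=NH2
Op 3: best P0=NH0 P1=NH1
Op 4: best P0=NH0 P1=NH2
Op 5: best P0=NH2 P1=NH2
Op 6: best P0=NH2 P1=NH2
Op 7: best P0=NH2 P1=NH0
Op 8: best P0=NH2 P1=NH0
Op 9: best P0=NH2 P1=NH1
Op 10: best P0=NH2 P1=NH1
Op 11: best P0=NH2 P1=NH1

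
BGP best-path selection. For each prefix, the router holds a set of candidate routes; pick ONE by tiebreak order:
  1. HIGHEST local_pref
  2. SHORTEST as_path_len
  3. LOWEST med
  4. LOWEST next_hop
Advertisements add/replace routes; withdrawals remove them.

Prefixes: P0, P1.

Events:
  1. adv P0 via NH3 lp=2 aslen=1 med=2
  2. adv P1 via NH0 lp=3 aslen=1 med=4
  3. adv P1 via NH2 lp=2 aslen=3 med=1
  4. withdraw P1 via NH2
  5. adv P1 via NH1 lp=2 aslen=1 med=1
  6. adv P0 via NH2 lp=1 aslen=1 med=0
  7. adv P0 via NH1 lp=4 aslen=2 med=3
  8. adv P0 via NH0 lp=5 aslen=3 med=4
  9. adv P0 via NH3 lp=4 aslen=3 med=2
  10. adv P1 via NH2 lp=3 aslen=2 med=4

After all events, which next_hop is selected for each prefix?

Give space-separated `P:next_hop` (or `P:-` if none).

Op 1: best P0=NH3 P1=-
Op 2: best P0=NH3 P1=NH0
Op 3: best P0=NH3 P1=NH0
Op 4: best P0=NH3 P1=NH0
Op 5: best P0=NH3 P1=NH0
Op 6: best P0=NH3 P1=NH0
Op 7: best P0=NH1 P1=NH0
Op 8: best P0=NH0 P1=NH0
Op 9: best P0=NH0 P1=NH0
Op 10: best P0=NH0 P1=NH0

Answer: P0:NH0 P1:NH0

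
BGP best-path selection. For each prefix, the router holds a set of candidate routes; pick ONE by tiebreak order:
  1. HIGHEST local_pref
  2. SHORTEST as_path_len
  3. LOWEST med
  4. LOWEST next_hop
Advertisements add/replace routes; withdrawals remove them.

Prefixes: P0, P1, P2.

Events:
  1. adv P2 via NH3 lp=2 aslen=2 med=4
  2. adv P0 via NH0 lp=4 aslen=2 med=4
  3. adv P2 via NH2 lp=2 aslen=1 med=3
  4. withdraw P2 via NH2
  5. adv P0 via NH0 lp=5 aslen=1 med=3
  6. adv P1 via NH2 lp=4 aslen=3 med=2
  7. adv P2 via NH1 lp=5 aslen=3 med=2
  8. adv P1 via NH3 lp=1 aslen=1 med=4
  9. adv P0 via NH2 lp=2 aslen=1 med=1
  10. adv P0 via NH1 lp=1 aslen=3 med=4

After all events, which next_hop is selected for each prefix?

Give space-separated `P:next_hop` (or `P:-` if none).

Op 1: best P0=- P1=- P2=NH3
Op 2: best P0=NH0 P1=- P2=NH3
Op 3: best P0=NH0 P1=- P2=NH2
Op 4: best P0=NH0 P1=- P2=NH3
Op 5: best P0=NH0 P1=- P2=NH3
Op 6: best P0=NH0 P1=NH2 P2=NH3
Op 7: best P0=NH0 P1=NH2 P2=NH1
Op 8: best P0=NH0 P1=NH2 P2=NH1
Op 9: best P0=NH0 P1=NH2 P2=NH1
Op 10: best P0=NH0 P1=NH2 P2=NH1

Answer: P0:NH0 P1:NH2 P2:NH1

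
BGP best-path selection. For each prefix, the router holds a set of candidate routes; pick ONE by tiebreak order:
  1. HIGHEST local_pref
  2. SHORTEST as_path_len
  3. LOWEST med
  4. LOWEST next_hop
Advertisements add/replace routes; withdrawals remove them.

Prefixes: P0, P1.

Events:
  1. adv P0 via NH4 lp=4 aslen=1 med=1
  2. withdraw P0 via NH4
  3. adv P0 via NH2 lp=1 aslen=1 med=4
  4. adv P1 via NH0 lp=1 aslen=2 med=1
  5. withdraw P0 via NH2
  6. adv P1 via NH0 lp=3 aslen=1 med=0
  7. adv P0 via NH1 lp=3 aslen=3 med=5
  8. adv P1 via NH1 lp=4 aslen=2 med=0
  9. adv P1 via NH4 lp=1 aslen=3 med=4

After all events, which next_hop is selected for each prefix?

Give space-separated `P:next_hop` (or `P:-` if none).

Answer: P0:NH1 P1:NH1

Derivation:
Op 1: best P0=NH4 P1=-
Op 2: best P0=- P1=-
Op 3: best P0=NH2 P1=-
Op 4: best P0=NH2 P1=NH0
Op 5: best P0=- P1=NH0
Op 6: best P0=- P1=NH0
Op 7: best P0=NH1 P1=NH0
Op 8: best P0=NH1 P1=NH1
Op 9: best P0=NH1 P1=NH1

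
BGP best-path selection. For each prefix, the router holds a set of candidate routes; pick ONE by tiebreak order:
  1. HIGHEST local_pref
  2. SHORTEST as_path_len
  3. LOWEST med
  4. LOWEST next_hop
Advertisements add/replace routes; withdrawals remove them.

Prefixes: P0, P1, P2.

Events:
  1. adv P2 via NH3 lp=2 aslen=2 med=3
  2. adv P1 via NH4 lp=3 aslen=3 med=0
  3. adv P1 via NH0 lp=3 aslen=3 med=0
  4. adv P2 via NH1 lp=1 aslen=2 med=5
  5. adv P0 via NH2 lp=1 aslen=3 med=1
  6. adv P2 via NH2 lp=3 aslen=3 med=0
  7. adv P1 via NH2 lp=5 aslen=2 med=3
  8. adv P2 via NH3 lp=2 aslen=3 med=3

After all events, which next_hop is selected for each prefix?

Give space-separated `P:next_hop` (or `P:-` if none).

Op 1: best P0=- P1=- P2=NH3
Op 2: best P0=- P1=NH4 P2=NH3
Op 3: best P0=- P1=NH0 P2=NH3
Op 4: best P0=- P1=NH0 P2=NH3
Op 5: best P0=NH2 P1=NH0 P2=NH3
Op 6: best P0=NH2 P1=NH0 P2=NH2
Op 7: best P0=NH2 P1=NH2 P2=NH2
Op 8: best P0=NH2 P1=NH2 P2=NH2

Answer: P0:NH2 P1:NH2 P2:NH2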